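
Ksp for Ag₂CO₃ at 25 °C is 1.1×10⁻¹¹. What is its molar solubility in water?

Ag₂CO₃(s) ⇌ 2 Ag⁺(aq) + CO₃²⁻(aq)
For each mole of Ag₂CO₃ that dissolves per liter, [Ag⁺] = 2s and [CO₃²⁻] = s; let s denote this solubility.
Ksp = [Ag⁺]^2[CO₃²⁻] = (2s)^2 · s = 4s^3
4s^3 = 1.1×10⁻¹¹  ⇒  s^3 = 2.8×10⁻¹²
s = 1.4×10⁻⁴ M

1.4×10⁻⁴ M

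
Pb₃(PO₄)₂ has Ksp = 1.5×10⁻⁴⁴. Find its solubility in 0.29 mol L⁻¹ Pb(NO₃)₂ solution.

3.9×10⁻²² M

Pb₃(PO₄)₂(s) ⇌ 3 Pb²⁺(aq) + 2 PO₄³⁻(aq)
The solution already contains Pb²⁺ at 0.29 mol L⁻¹. Let s be the molar solubility of Pb₃(PO₄)₂.
[Pb²⁺] ≈ 0.29 mol L⁻¹ (common ion dominates); [PO₄³⁻] = 2s.
Ksp = [Pb²⁺]^3[PO₄³⁻]^2 = (0.29)^3(2s)^2
(2s)^2 = 1.5×10⁻⁴⁴ / (0.29)^3 = 6.2×10⁻⁴³
s = 3.9×10⁻²² mol L⁻¹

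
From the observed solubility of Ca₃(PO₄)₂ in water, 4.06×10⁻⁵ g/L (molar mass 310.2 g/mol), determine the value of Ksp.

Ksp = 4.15×10⁻³³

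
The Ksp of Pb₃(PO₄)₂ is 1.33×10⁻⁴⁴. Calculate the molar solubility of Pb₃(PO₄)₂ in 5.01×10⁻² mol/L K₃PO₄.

5.81×10⁻¹⁵ M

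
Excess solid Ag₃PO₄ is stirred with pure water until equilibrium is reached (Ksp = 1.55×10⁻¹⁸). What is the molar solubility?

1.55×10⁻⁵ M

Ag₃PO₄(s) ⇌ 3 Ag⁺(aq) + PO₄³⁻(aq)
Let s be the molar solubility. Then [Ag⁺] = 3s and [PO₄³⁻] = s.
Ksp = [Ag⁺]^3[PO₄³⁻] = (3s)^3 · s = 27s^4
27s^4 = 1.55×10⁻¹⁸  ⇒  s^4 = 5.74×10⁻²⁰
s = (5.74×10⁻²⁰)^(1/4) = 1.55×10⁻⁵ M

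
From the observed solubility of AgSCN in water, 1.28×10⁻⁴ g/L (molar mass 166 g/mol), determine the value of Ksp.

Ksp = 5.95×10⁻¹³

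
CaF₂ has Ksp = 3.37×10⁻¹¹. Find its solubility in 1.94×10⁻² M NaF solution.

CaF₂(s) ⇌ Ca²⁺(aq) + 2 F⁻(aq)
F⁻ is already present at 1.94×10⁻² M. If s mol/L of CaF₂ dissolves, [Ca²⁺] = s while [F⁻] ≈ 1.94×10⁻² M.
Ksp = [Ca²⁺][F⁻]^2 = s(1.94×10⁻²)^2
s = 3.37×10⁻¹¹ / (1.94×10⁻²)^2 = 8.95×10⁻⁸
s = 8.95×10⁻⁸ M

8.95×10⁻⁸ M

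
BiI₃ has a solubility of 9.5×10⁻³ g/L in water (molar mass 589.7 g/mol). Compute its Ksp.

Ksp = 1.8×10⁻¹⁸

Convert to molarity: s = 9.5×10⁻³ / 589.7 = 1.611×10⁻⁵ mol/L
BiI₃(s) ⇌ Bi³⁺(aq) + 3 I⁻(aq)
If s mol/L of BiI₃ dissolves, [Bi³⁺] = s and [I⁻] = 3s.
Ksp = [Bi³⁺][I⁻]^3 = s · (3s)^3 = 27s^4
Ksp = 27 × (1.611×10⁻⁵)^4 = 1.8×10⁻¹⁸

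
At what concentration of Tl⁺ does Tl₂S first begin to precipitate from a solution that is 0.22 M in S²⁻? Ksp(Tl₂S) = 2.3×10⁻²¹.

1.0×10⁻¹⁰ M

Precipitation begins when Q = Ksp.
Tl₂S(s) ⇌ 2 Tl⁺(aq) + S²⁻(aq)
Ksp = [Tl⁺]^2[S²⁻] = [Tl⁺]^2(0.22)
[Tl⁺]^2 = 2.3×10⁻²¹ / (0.22) = 1.0×10⁻²⁰
[Tl⁺] = 1.0×10⁻¹⁰ M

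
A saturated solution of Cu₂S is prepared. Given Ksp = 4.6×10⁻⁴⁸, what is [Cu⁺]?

2.1×10⁻¹⁶ M

Cu₂S(s) ⇌ 2 Cu⁺(aq) + S²⁻(aq)
If s mol/L of Cu₂S dissolves, [Cu⁺] = 2s and [S²⁻] = s.
Ksp = [Cu⁺]^2[S²⁻] = (2s)^2 · s = 4s^3 = 4.6×10⁻⁴⁸
s = 1.0×10⁻¹⁶ mol/L
[Cu⁺] = 2s = 2.1×10⁻¹⁶ mol/L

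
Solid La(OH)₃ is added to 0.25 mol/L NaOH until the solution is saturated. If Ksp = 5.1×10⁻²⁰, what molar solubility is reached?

3.3×10⁻¹⁸ M

La(OH)₃(s) ⇌ La³⁺(aq) + 3 OH⁻(aq)
The solution already contains OH⁻ at 0.25 mol/L. Let s be the molar solubility of La(OH)₃.
[OH⁻] ≈ 0.25 mol/L (common ion dominates); [La³⁺] = s.
Ksp = [La³⁺][OH⁻]^3 = s(0.25)^3
s = 5.1×10⁻²⁰ / (0.25)^3 = 3.3×10⁻¹⁸
s = 3.3×10⁻¹⁸ mol/L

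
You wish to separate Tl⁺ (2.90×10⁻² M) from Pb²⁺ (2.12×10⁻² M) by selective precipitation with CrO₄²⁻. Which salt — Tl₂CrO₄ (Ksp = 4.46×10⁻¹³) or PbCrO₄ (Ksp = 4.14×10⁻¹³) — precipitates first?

Precipitation of each salt begins when its ion product equals Ksp.
For Tl₂CrO₄: [CrO₄²⁻] = (Ksp/[Tl⁺]^2) = 5.30×10⁻¹⁰ M
For PbCrO₄: [CrO₄²⁻] = (Ksp/[Pb²⁺]) = 1.95×10⁻¹¹ M
The smaller threshold [CrO₄²⁻] is reached first, so PbCrO₄ precipitates first.

PbCrO₄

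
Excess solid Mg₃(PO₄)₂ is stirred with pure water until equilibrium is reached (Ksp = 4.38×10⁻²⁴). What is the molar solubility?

8.35×10⁻⁶ M

Mg₃(PO₄)₂(s) ⇌ 3 Mg²⁺(aq) + 2 PO₄³⁻(aq)
Call the molar solubility s, so that [Mg²⁺] = 3s and [PO₄³⁻] = 2s.
Ksp = [Mg²⁺]^3[PO₄³⁻]^2 = (3s)^3 · (2s)^2 = 108s^5
108s^5 = 4.38×10⁻²⁴  ⇒  s^5 = 4.06×10⁻²⁶
s = 8.35×10⁻⁶ M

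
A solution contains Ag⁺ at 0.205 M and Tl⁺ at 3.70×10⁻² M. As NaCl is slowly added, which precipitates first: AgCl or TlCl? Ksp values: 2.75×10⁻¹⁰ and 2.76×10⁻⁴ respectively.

AgCl

A salt starts to precipitate once the ion product Q reaches its Ksp.
For AgCl: [Cl⁻] = (Ksp/[Ag⁺]) = 1.34×10⁻⁹ M
For TlCl: [Cl⁻] = (Ksp/[Tl⁺]) = 7.46×10⁻³ M
The smaller threshold [Cl⁻] is reached first, so AgCl precipitates first.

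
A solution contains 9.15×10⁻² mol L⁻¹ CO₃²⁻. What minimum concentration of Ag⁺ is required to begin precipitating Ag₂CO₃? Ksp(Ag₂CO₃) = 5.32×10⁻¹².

Each salt precipitates once Q = Ksp for that salt.
Ag₂CO₃(s) ⇌ 2 Ag⁺(aq) + CO₃²⁻(aq)
Ksp = [Ag⁺]^2[CO₃²⁻] = [Ag⁺]^2(9.15×10⁻²)
[Ag⁺]^2 = 5.32×10⁻¹² / (9.15×10⁻²) = 5.81×10⁻¹¹
[Ag⁺] = 7.63×10⁻⁶ mol L⁻¹

7.63×10⁻⁶ M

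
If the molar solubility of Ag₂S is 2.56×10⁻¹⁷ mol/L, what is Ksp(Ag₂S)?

Ag₂S(s) ⇌ 2 Ag⁺(aq) + S²⁻(aq)
With molar solubility s: [Ag⁺] = 2s, [S²⁻] = s.
Ksp = [Ag⁺]^2[S²⁻] = (2s)^2 · s = 4s^3
Ksp = 4 × (2.56×10⁻¹⁷)^3 = 6.71×10⁻⁵⁰

Ksp = 6.71×10⁻⁵⁰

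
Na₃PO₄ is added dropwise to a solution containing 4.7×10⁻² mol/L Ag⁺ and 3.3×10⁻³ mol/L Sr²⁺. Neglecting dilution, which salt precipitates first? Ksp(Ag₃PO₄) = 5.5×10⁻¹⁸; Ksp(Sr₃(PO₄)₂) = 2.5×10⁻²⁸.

Ag₃PO₄

A salt starts to precipitate once the ion product Q reaches its Ksp.
For Ag₃PO₄: [PO₄³⁻] = (Ksp/[Ag⁺]^3) = 5.3×10⁻¹⁴ mol/L
For Sr₃(PO₄)₂: [PO₄³⁻] = (Ksp/[Sr²⁺]^3)^(1/2) = 8.3×10⁻¹¹ mol/L
Since Ag₃PO₄ needs less PO₄³⁻ to reach saturation, it precipitates first.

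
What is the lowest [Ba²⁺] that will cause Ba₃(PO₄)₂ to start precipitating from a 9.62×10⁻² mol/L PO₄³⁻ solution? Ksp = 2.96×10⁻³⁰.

6.84×10⁻¹⁰ M

The threshold for precipitation is Q = Ksp.
Ba₃(PO₄)₂(s) ⇌ 3 Ba²⁺(aq) + 2 PO₄³⁻(aq)
Ksp = [Ba²⁺]^3[PO₄³⁻]^2 = [Ba²⁺]^3(9.62×10⁻²)^2
[Ba²⁺]^3 = 2.96×10⁻³⁰ / (9.62×10⁻²)^2 = 3.20×10⁻²⁸
[Ba²⁺] = 6.84×10⁻¹⁰ mol/L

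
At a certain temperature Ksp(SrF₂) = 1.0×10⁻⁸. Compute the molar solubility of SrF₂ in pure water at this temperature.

SrF₂(s) ⇌ Sr²⁺(aq) + 2 F⁻(aq)
Call the molar solubility s, so that [Sr²⁺] = s and [F⁻] = 2s.
Ksp = [Sr²⁺][F⁻]^2 = s · (2s)^2 = 4s^3
4s^3 = 1.0×10⁻⁸  ⇒  s^3 = 2.5×10⁻⁹
s = 1.4×10⁻³ mol/L

1.4×10⁻³ M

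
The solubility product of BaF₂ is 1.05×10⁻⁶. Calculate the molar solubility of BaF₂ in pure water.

6.40×10⁻³ M

BaF₂(s) ⇌ Ba²⁺(aq) + 2 F⁻(aq)
If s mol/L of BaF₂ dissolves, [Ba²⁺] = s and [F⁻] = 2s.
Ksp = [Ba²⁺][F⁻]^2 = s · (2s)^2 = 4s^3
4s^3 = 1.05×10⁻⁶  ⇒  s^3 = 2.63×10⁻⁷
s = 6.40×10⁻³ mol/L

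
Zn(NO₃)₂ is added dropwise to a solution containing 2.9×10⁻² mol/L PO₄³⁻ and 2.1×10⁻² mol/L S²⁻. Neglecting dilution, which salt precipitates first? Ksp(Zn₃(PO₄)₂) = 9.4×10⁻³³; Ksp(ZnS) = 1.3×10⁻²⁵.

ZnS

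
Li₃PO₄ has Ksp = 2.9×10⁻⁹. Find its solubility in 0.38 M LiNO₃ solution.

Li₃PO₄(s) ⇌ 3 Li⁺(aq) + PO₄³⁻(aq)
With Li⁺ already at 0.38 M and s small, take [Li⁺] ≈ 0.38 M and [PO₄³⁻] = s.
Ksp = [Li⁺]^3[PO₄³⁻] = (0.38)^3s
s = 2.9×10⁻⁹ / (0.38)^3 = 5.3×10⁻⁸
s = 5.3×10⁻⁸ M

5.3×10⁻⁸ M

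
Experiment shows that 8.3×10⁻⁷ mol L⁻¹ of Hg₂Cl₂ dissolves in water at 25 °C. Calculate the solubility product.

Hg₂Cl₂(s) ⇌ Hg₂²⁺(aq) + 2 Cl⁻(aq)
With molar solubility s: [Hg₂²⁺] = s, [Cl⁻] = 2s.
Ksp = [Hg₂²⁺][Cl⁻]^2 = s · (2s)^2 = 4s^3
Ksp = 4 × (8.3×10⁻⁷)^3 = 2.3×10⁻¹⁸

Ksp = 2.3×10⁻¹⁸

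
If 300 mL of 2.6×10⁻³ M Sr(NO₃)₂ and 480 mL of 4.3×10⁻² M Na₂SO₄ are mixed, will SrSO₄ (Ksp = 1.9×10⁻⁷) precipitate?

After mixing, V = 300 mL + 480 mL = 780 mL.
[Sr²⁺] = (2.6×10⁻³)(300)/780 = 1.0×10⁻³ M
[SO₄²⁻] = (4.3×10⁻²)(480)/780 = 2.6×10⁻² M
Q = [Sr²⁺][SO₄²⁻] = 2.6×10⁻⁵
Because Q > Ksp (2.6×10⁻⁵ vs 1.9×10⁻⁷), a precipitate of SrSO₄ forms.

Yes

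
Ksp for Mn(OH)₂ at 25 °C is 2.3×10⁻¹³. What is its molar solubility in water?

3.9×10⁻⁵ M

Mn(OH)₂(s) ⇌ Mn²⁺(aq) + 2 OH⁻(aq)
If s mol/L of Mn(OH)₂ dissolves, [Mn²⁺] = s and [OH⁻] = 2s.
Ksp = [Mn²⁺][OH⁻]^2 = s · (2s)^2 = 4s^3
4s^3 = 2.3×10⁻¹³  ⇒  s^3 = 5.8×10⁻¹⁴
Taking the 3rd root, s = 3.9×10⁻⁵ mol/L.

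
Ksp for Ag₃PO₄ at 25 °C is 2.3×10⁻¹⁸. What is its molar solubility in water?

1.7×10⁻⁵ M

Ag₃PO₄(s) ⇌ 3 Ag⁺(aq) + PO₄³⁻(aq)
With molar solubility s: [Ag⁺] = 3s, [PO₄³⁻] = s.
Ksp = [Ag⁺]^3[PO₄³⁻] = (3s)^3 · s = 27s^4
27s^4 = 2.3×10⁻¹⁸  ⇒  s^4 = 8.5×10⁻²⁰
Taking the 4th root, s = 1.7×10⁻⁵ M.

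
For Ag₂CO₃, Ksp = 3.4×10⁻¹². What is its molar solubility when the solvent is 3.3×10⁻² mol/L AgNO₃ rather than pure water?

Ag₂CO₃(s) ⇌ 2 Ag⁺(aq) + CO₃²⁻(aq)
Ag⁺ is already present at 3.3×10⁻² mol/L. If s mol/L of Ag₂CO₃ dissolves, [CO₃²⁻] = s while [Ag⁺] ≈ 3.3×10⁻² mol/L.
Ksp = [Ag⁺]^2[CO₃²⁻] = (3.3×10⁻²)^2s
s = 3.4×10⁻¹² / (3.3×10⁻²)^2 = 3.1×10⁻⁹
s = 3.1×10⁻⁹ mol/L

3.1×10⁻⁹ M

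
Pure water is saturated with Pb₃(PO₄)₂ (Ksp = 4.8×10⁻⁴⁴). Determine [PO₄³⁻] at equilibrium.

1.7×10⁻⁹ M

Pb₃(PO₄)₂(s) ⇌ 3 Pb²⁺(aq) + 2 PO₄³⁻(aq)
Let s be the molar solubility. Then [Pb²⁺] = 3s and [PO₄³⁻] = 2s.
Ksp = [Pb²⁺]^3[PO₄³⁻]^2 = (3s)^3 · (2s)^2 = 108s^5 = 4.8×10⁻⁴⁴
s = 8.5×10⁻¹⁰ mol L⁻¹
[PO₄³⁻] = 2s = 1.7×10⁻⁹ mol L⁻¹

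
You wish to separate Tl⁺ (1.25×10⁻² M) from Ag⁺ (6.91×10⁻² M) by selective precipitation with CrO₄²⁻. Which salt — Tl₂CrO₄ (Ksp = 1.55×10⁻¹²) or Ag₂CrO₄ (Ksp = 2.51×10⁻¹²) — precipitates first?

Ag₂CrO₄

Precipitation of each salt begins when its ion product equals Ksp.
For Tl₂CrO₄: [CrO₄²⁻] = (Ksp/[Tl⁺]^2) = 9.92×10⁻⁹ M
For Ag₂CrO₄: [CrO₄²⁻] = (Ksp/[Ag⁺]^2) = 5.26×10⁻¹⁰ M
The smaller threshold [CrO₄²⁻] is reached first, so Ag₂CrO₄ precipitates first.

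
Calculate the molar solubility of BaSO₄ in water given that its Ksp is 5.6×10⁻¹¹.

BaSO₄(s) ⇌ Ba²⁺(aq) + SO₄²⁻(aq)
Call the molar solubility s, so that [Ba²⁺] = s and [SO₄²⁻] = s.
Ksp = [Ba²⁺][SO₄²⁻] = s · s = s^2
s^2 = 5.6×10⁻¹¹
s = 7.5×10⁻⁶ mol L⁻¹

7.5×10⁻⁶ M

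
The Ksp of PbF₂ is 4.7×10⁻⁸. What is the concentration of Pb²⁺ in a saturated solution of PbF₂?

PbF₂(s) ⇌ Pb²⁺(aq) + 2 F⁻(aq)
If s mol/L of PbF₂ dissolves, [Pb²⁺] = s and [F⁻] = 2s.
Ksp = [Pb²⁺][F⁻]^2 = s · (2s)^2 = 4s^3 = 4.7×10⁻⁸
s = 2.3×10⁻³ mol L⁻¹
[Pb²⁺] = s = 2.3×10⁻³ mol L⁻¹

2.3×10⁻³ M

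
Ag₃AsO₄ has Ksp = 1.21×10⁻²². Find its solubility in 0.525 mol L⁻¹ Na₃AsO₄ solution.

Ag₃AsO₄(s) ⇌ 3 Ag⁺(aq) + AsO₄³⁻(aq)
With AsO₄³⁻ already at 0.525 mol L⁻¹ and s small, take [AsO₄³⁻] ≈ 0.525 mol L⁻¹ and [Ag⁺] = 3s.
Ksp = [Ag⁺]^3[AsO₄³⁻] = (3s)^3(0.525)
(3s)^3 = 1.21×10⁻²² / (0.525) = 2.30×10⁻²²
s = 2.04×10⁻⁸ mol L⁻¹

2.04×10⁻⁸ M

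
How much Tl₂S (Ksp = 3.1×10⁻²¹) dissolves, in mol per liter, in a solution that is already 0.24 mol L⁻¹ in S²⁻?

Tl₂S(s) ⇌ 2 Tl⁺(aq) + S²⁻(aq)
The solution already contains S²⁻ at 0.24 mol L⁻¹. Let s be the molar solubility of Tl₂S.
[S²⁻] ≈ 0.24 mol L⁻¹ (common ion dominates); [Tl⁺] = 2s.
Ksp = [Tl⁺]^2[S²⁻] = (2s)^2(0.24)
(2s)^2 = 3.1×10⁻²¹ / (0.24) = 1.3×10⁻²⁰
s = 5.7×10⁻¹¹ mol L⁻¹

5.7×10⁻¹¹ M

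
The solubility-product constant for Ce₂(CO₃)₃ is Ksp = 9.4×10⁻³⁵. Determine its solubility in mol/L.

Ce₂(CO₃)₃(s) ⇌ 2 Ce³⁺(aq) + 3 CO₃²⁻(aq)
Let s be the molar solubility. Then [Ce³⁺] = 2s and [CO₃²⁻] = 3s.
Ksp = [Ce³⁺]^2[CO₃²⁻]^3 = (2s)^2 · (3s)^3 = 108s^5
108s^5 = 9.4×10⁻³⁵  ⇒  s^5 = 8.7×10⁻³⁷
Taking the 5th root, s = 6.1×10⁻⁸ mol/L.

6.1×10⁻⁸ M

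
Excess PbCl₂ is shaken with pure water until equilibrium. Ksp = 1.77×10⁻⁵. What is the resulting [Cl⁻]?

3.28×10⁻² M

PbCl₂(s) ⇌ Pb²⁺(aq) + 2 Cl⁻(aq)
With molar solubility s: [Pb²⁺] = s, [Cl⁻] = 2s.
Ksp = [Pb²⁺][Cl⁻]^2 = s · (2s)^2 = 4s^3 = 1.77×10⁻⁵
s = 1.64×10⁻² M
[Cl⁻] = 2s = 3.28×10⁻² M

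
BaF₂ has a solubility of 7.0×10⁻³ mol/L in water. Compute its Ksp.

Ksp = 1.4×10⁻⁶

BaF₂(s) ⇌ Ba²⁺(aq) + 2 F⁻(aq)
For each mole of BaF₂ that dissolves per liter, [Ba²⁺] = s and [F⁻] = 2s; let s denote this solubility.
Ksp = [Ba²⁺][F⁻]^2 = s · (2s)^2 = 4s^3
Ksp = 4 × (7.0×10⁻³)^3 = 1.4×10⁻⁶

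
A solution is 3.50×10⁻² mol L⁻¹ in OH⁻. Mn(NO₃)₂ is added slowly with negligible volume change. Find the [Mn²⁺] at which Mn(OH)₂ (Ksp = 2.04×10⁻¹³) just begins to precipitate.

1.67×10⁻¹⁰ M

Each salt precipitates once Q = Ksp for that salt.
Mn(OH)₂(s) ⇌ Mn²⁺(aq) + 2 OH⁻(aq)
Ksp = [Mn²⁺][OH⁻]^2 = [Mn²⁺](3.50×10⁻²)^2
[Mn²⁺] = 2.04×10⁻¹³ / (3.50×10⁻²)^2 = 1.67×10⁻¹⁰
[Mn²⁺] = 1.67×10⁻¹⁰ mol L⁻¹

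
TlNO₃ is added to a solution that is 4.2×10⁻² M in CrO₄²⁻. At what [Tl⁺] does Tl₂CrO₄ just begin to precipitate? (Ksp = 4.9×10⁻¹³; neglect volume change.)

The threshold for precipitation is Q = Ksp.
Tl₂CrO₄(s) ⇌ 2 Tl⁺(aq) + CrO₄²⁻(aq)
Ksp = [Tl⁺]^2[CrO₄²⁻] = [Tl⁺]^2(4.2×10⁻²)
[Tl⁺]^2 = 4.9×10⁻¹³ / (4.2×10⁻²) = 1.2×10⁻¹¹
[Tl⁺] = 3.4×10⁻⁶ M

3.4×10⁻⁶ M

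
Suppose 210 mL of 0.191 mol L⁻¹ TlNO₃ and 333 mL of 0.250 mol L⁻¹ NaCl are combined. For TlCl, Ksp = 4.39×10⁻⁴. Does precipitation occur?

After mixing, V = 210 mL + 333 mL = 543 mL.
[Tl⁺] = (0.191)(210)/543 = 7.39×10⁻² mol L⁻¹
[Cl⁻] = (0.250)(333)/543 = 0.153 mol L⁻¹
Q = [Tl⁺][Cl⁻] = 1.13×10⁻²
Since Q (1.13×10⁻²) exceeds Ksp (4.39×10⁻⁴), TlCl will precipitate.

Yes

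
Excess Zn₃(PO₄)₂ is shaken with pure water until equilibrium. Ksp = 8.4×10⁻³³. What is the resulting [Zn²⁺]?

4.5×10⁻⁷ M

Zn₃(PO₄)₂(s) ⇌ 3 Zn²⁺(aq) + 2 PO₄³⁻(aq)
Call the molar solubility s, so that [Zn²⁺] = 3s and [PO₄³⁻] = 2s.
Ksp = [Zn²⁺]^3[PO₄³⁻]^2 = (3s)^3 · (2s)^2 = 108s^5 = 8.4×10⁻³³
s = 1.5×10⁻⁷ mol/L
[Zn²⁺] = 3s = 4.5×10⁻⁷ mol/L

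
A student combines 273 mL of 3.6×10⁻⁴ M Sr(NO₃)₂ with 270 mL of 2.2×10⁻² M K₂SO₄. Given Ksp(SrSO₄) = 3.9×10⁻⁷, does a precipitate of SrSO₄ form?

Yes

The combined volume is 543 mL.
[Sr²⁺] = (3.6×10⁻⁴)(273)/543 = 1.8×10⁻⁴ M
[SO₄²⁻] = (2.2×10⁻²)(270)/543 = 1.1×10⁻² M
Q = [Sr²⁺][SO₄²⁻] = 2.0×10⁻⁶
Q = 2.0×10⁻⁶ > Ksp = 3.9×10⁻⁷, so the solution is supersaturated and SrSO₄ precipitates.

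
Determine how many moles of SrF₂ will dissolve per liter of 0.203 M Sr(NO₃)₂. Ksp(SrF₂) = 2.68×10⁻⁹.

5.74×10⁻⁵ M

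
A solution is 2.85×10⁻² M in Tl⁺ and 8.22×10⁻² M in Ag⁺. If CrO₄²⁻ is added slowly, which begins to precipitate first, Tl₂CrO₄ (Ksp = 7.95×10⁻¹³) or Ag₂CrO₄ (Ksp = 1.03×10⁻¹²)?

A salt starts to precipitate once the ion product Q reaches its Ksp.
For Tl₂CrO₄: [CrO₄²⁻] = (Ksp/[Tl⁺]^2) = 9.79×10⁻¹⁰ M
For Ag₂CrO₄: [CrO₄²⁻] = (Ksp/[Ag⁺]^2) = 1.52×10⁻¹⁰ M
Since Ag₂CrO₄ needs less CrO₄²⁻ to reach saturation, it precipitates first.

Ag₂CrO₄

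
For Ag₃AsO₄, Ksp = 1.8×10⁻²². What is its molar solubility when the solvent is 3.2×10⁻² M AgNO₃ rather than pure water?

5.5×10⁻¹⁸ M

Ag₃AsO₄(s) ⇌ 3 Ag⁺(aq) + AsO₄³⁻(aq)
With Ag⁺ already at 3.2×10⁻² M and s small, take [Ag⁺] ≈ 3.2×10⁻² M and [AsO₄³⁻] = s.
Ksp = [Ag⁺]^3[AsO₄³⁻] = (3.2×10⁻²)^3s
s = 1.8×10⁻²² / (3.2×10⁻²)^3 = 5.5×10⁻¹⁸
s = 5.5×10⁻¹⁸ M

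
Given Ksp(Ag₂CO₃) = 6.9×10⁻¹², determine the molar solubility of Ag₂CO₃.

1.2×10⁻⁴ M

Ag₂CO₃(s) ⇌ 2 Ag⁺(aq) + CO₃²⁻(aq)
Call the molar solubility s, so that [Ag⁺] = 2s and [CO₃²⁻] = s.
Ksp = [Ag⁺]^2[CO₃²⁻] = (2s)^2 · s = 4s^3
4s^3 = 6.9×10⁻¹²  ⇒  s^3 = 1.7×10⁻¹²
Taking the 3rd root, s = 1.2×10⁻⁴ M.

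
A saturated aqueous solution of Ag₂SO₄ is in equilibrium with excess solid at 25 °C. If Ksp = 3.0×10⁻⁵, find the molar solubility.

Ag₂SO₄(s) ⇌ 2 Ag⁺(aq) + SO₄²⁻(aq)
Let s be the molar solubility. Then [Ag⁺] = 2s and [SO₄²⁻] = s.
Ksp = [Ag⁺]^2[SO₄²⁻] = (2s)^2 · s = 4s^3
4s^3 = 3.0×10⁻⁵  ⇒  s^3 = 7.5×10⁻⁶
Taking the 3rd root, s = 2.0×10⁻² mol L⁻¹.

2.0×10⁻² M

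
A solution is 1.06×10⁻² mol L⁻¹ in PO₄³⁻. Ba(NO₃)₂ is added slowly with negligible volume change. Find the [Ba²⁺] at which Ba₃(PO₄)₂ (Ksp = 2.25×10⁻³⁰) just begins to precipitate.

The threshold for precipitation is Q = Ksp.
Ba₃(PO₄)₂(s) ⇌ 3 Ba²⁺(aq) + 2 PO₄³⁻(aq)
Ksp = [Ba²⁺]^3[PO₄³⁻]^2 = [Ba²⁺]^3(1.06×10⁻²)^2
[Ba²⁺]^3 = 2.25×10⁻³⁰ / (1.06×10⁻²)^2 = 2.00×10⁻²⁶
[Ba²⁺] = 2.72×10⁻⁹ mol L⁻¹

2.72×10⁻⁹ M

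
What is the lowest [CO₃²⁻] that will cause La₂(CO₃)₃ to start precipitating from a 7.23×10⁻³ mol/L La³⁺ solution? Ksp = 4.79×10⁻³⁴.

The threshold for precipitation is Q = Ksp.
La₂(CO₃)₃(s) ⇌ 2 La³⁺(aq) + 3 CO₃²⁻(aq)
Ksp = [La³⁺]^2[CO₃²⁻]^3 = [CO₃²⁻]^3(7.23×10⁻³)^2
[CO₃²⁻]^3 = 4.79×10⁻³⁴ / (7.23×10⁻³)^2 = 9.16×10⁻³⁰
[CO₃²⁻] = 2.09×10⁻¹⁰ mol/L

2.09×10⁻¹⁰ M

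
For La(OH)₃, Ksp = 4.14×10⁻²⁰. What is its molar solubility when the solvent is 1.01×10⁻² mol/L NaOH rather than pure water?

La(OH)₃(s) ⇌ La³⁺(aq) + 3 OH⁻(aq)
Let s be the solubility of La(OH)₃ here. The common ion gives [OH⁻] ≈ 1.01×10⁻² mol/L, and [La³⁺] = s.
Ksp = [La³⁺][OH⁻]^3 = s(1.01×10⁻²)^3
s = 4.14×10⁻²⁰ / (1.01×10⁻²)^3 = 4.02×10⁻¹⁴
s = 4.02×10⁻¹⁴ mol/L

4.02×10⁻¹⁴ M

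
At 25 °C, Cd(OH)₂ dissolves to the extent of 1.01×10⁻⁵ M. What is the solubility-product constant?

Ksp = 4.12×10⁻¹⁵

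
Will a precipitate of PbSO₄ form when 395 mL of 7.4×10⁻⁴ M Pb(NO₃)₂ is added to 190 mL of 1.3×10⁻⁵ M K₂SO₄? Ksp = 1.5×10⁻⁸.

After mixing, V = 395 mL + 190 mL = 585 mL.
[Pb²⁺] = (7.4×10⁻⁴)(395)/585 = 5.0×10⁻⁴ M
[SO₄²⁻] = (1.3×10⁻⁵)(190)/585 = 4.2×10⁻⁶ M
Q = [Pb²⁺][SO₄²⁻] = 2.1×10⁻⁹
Q < Ksp (2.1×10⁻⁹ vs 1.5×10⁻⁸); the solution remains unsaturated and no precipitate forms.

No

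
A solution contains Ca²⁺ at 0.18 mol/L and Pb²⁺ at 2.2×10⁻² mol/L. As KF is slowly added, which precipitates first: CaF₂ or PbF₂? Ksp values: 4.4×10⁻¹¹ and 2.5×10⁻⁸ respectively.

CaF₂

A salt starts to precipitate once the ion product Q reaches its Ksp.
For CaF₂: [F⁻] = (Ksp/[Ca²⁺])^(1/2) = 1.6×10⁻⁵ mol/L
For PbF₂: [F⁻] = (Ksp/[Pb²⁺])^(1/2) = 1.1×10⁻³ mol/L
Since CaF₂ needs less F⁻ to reach saturation, it precipitates first.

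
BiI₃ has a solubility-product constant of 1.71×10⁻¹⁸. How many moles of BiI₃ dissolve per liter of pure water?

BiI₃(s) ⇌ Bi³⁺(aq) + 3 I⁻(aq)
With molar solubility s: [Bi³⁺] = s, [I⁻] = 3s.
Ksp = [Bi³⁺][I⁻]^3 = s · (3s)^3 = 27s^4
27s^4 = 1.71×10⁻¹⁸  ⇒  s^4 = 6.33×10⁻²⁰
Taking the 4th root, s = 1.59×10⁻⁵ mol/L.

1.59×10⁻⁵ M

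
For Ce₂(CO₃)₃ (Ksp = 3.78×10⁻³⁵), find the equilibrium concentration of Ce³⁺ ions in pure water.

1.02×10⁻⁷ M

Ce₂(CO₃)₃(s) ⇌ 2 Ce³⁺(aq) + 3 CO₃²⁻(aq)
With molar solubility s: [Ce³⁺] = 2s, [CO₃²⁻] = 3s.
Ksp = [Ce³⁺]^2[CO₃²⁻]^3 = (2s)^2 · (3s)^3 = 108s^5 = 3.78×10⁻³⁵
s = 5.11×10⁻⁸ M
[Ce³⁺] = 2s = 1.02×10⁻⁷ M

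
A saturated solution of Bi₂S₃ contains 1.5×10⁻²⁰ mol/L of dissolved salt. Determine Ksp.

Bi₂S₃(s) ⇌ 2 Bi³⁺(aq) + 3 S²⁻(aq)
Let s be the molar solubility. Then [Bi³⁺] = 2s and [S²⁻] = 3s.
Ksp = [Bi³⁺]^2[S²⁻]^3 = (2s)^2 · (3s)^3 = 108s^5
Ksp = 108 × (1.5×10⁻²⁰)^5 = 8.2×10⁻⁹⁸

Ksp = 8.2×10⁻⁹⁸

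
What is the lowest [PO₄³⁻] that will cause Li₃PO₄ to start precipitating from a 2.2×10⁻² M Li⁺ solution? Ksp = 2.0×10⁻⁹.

1.9×10⁻⁴ M

A salt starts to precipitate once the ion product Q reaches its Ksp.
Li₃PO₄(s) ⇌ 3 Li⁺(aq) + PO₄³⁻(aq)
Ksp = [Li⁺]^3[PO₄³⁻] = [PO₄³⁻](2.2×10⁻²)^3
[PO₄³⁻] = 2.0×10⁻⁹ / (2.2×10⁻²)^3 = 1.9×10⁻⁴
[PO₄³⁻] = 1.9×10⁻⁴ M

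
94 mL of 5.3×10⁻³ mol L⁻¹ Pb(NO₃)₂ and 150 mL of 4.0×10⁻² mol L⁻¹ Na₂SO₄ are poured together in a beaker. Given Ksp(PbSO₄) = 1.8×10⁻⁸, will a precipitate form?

Yes

The combined volume is 244 mL.
[Pb²⁺] = (5.3×10⁻³)(94)/244 = 2.0×10⁻³ mol L⁻¹
[SO₄²⁻] = (4.0×10⁻²)(150)/244 = 2.5×10⁻² mol L⁻¹
Q = [Pb²⁺][SO₄²⁻] = 5.0×10⁻⁵
Because Q > Ksp (5.0×10⁻⁵ vs 1.8×10⁻⁸), a precipitate of PbSO₄ forms.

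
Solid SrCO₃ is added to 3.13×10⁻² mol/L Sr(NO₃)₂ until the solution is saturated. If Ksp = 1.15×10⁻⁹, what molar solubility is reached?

SrCO₃(s) ⇌ Sr²⁺(aq) + CO₃²⁻(aq)
Sr²⁺ is already present at 3.13×10⁻² mol/L. If s mol/L of SrCO₃ dissolves, [CO₃²⁻] = s while [Sr²⁺] ≈ 3.13×10⁻² mol/L.
Ksp = [Sr²⁺][CO₃²⁻] = (3.13×10⁻²)s
s = 1.15×10⁻⁹ / (3.13×10⁻²) = 3.67×10⁻⁸
s = 3.67×10⁻⁸ mol/L

3.67×10⁻⁸ M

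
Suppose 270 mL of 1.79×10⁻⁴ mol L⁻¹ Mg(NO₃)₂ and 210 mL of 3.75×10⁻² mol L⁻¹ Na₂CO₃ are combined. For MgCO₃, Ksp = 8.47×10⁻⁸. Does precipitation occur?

Yes

After mixing, V = 270 mL + 210 mL = 480 mL.
[Mg²⁺] = (1.79×10⁻⁴)(270)/480 = 1.01×10⁻⁴ mol L⁻¹
[CO₃²⁻] = (3.75×10⁻²)(210)/480 = 1.64×10⁻² mol L⁻¹
Q = [Mg²⁺][CO₃²⁻] = 1.65×10⁻⁶
Because Q > Ksp (1.65×10⁻⁶ vs 8.47×10⁻⁸), a precipitate of MgCO₃ forms.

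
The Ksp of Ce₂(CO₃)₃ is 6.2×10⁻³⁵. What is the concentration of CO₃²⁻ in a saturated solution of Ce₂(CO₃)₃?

1.7×10⁻⁷ M

Ce₂(CO₃)₃(s) ⇌ 2 Ce³⁺(aq) + 3 CO₃²⁻(aq)
For each mole of Ce₂(CO₃)₃ that dissolves per liter, [Ce³⁺] = 2s and [CO₃²⁻] = 3s; let s denote this solubility.
Ksp = [Ce³⁺]^2[CO₃²⁻]^3 = (2s)^2 · (3s)^3 = 108s^5 = 6.2×10⁻³⁵
s = 5.6×10⁻⁸ mol L⁻¹
[CO₃²⁻] = 3s = 1.7×10⁻⁷ mol L⁻¹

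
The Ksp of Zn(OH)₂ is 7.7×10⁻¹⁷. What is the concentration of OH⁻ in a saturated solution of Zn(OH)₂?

5.4×10⁻⁶ M

Zn(OH)₂(s) ⇌ Zn²⁺(aq) + 2 OH⁻(aq)
With molar solubility s: [Zn²⁺] = s, [OH⁻] = 2s.
Ksp = [Zn²⁺][OH⁻]^2 = s · (2s)^2 = 4s^3 = 7.7×10⁻¹⁷
s = 2.7×10⁻⁶ mol/L
[OH⁻] = 2s = 5.4×10⁻⁶ mol/L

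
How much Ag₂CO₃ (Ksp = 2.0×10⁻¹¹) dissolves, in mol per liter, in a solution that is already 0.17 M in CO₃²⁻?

Ag₂CO₃(s) ⇌ 2 Ag⁺(aq) + CO₃²⁻(aq)
CO₃²⁻ is already present at 0.17 M. If s mol/L of Ag₂CO₃ dissolves, [Ag⁺] = 2s while [CO₃²⁻] ≈ 0.17 M.
Ksp = [Ag⁺]^2[CO₃²⁻] = (2s)^2(0.17)
(2s)^2 = 2.0×10⁻¹¹ / (0.17) = 1.2×10⁻¹⁰
s = 5.4×10⁻⁶ M

5.4×10⁻⁶ M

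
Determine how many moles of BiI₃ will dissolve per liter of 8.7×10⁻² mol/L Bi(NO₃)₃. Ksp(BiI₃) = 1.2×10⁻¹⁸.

8.0×10⁻⁷ M

BiI₃(s) ⇌ Bi³⁺(aq) + 3 I⁻(aq)
Let s be the solubility of BiI₃ here. The common ion gives [Bi³⁺] ≈ 8.7×10⁻² mol/L, and [I⁻] = 3s.
Ksp = [Bi³⁺][I⁻]^3 = (8.7×10⁻²)(3s)^3
(3s)^3 = 1.2×10⁻¹⁸ / (8.7×10⁻²) = 1.4×10⁻¹⁷
s = 8.0×10⁻⁷ mol/L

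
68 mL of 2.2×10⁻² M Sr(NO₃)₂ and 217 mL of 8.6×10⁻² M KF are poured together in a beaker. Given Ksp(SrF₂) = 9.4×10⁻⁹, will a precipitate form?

After mixing, V = 68 mL + 217 mL = 285 mL.
[Sr²⁺] = (2.2×10⁻²)(68)/285 = 5.2×10⁻³ M
[F⁻] = (8.6×10⁻²)(217)/285 = 6.5×10⁻² M
Q = [Sr²⁺][F⁻]^2 = 2.3×10⁻⁵
Q = 2.3×10⁻⁵ > Ksp = 9.4×10⁻⁹, so the solution is supersaturated and SrF₂ precipitates.

Yes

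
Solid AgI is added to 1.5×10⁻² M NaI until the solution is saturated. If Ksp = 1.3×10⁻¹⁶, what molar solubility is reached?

AgI(s) ⇌ Ag⁺(aq) + I⁻(aq)
With I⁻ already at 1.5×10⁻² M and s small, take [I⁻] ≈ 1.5×10⁻² M and [Ag⁺] = s.
Ksp = [Ag⁺][I⁻] = s(1.5×10⁻²)
s = 1.3×10⁻¹⁶ / (1.5×10⁻²) = 8.7×10⁻¹⁵
s = 8.7×10⁻¹⁵ M

8.7×10⁻¹⁵ M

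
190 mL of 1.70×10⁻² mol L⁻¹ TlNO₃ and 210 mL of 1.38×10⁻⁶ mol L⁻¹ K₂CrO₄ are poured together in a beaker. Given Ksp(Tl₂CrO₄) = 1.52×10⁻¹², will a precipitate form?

The combined volume is 400 mL.
[Tl⁺] = (1.70×10⁻²)(190)/400 = 8.08×10⁻³ mol L⁻¹
[CrO₄²⁻] = (1.38×10⁻⁶)(210)/400 = 7.25×10⁻⁷ mol L⁻¹
Q = [Tl⁺]^2[CrO₄²⁻] = 4.72×10⁻¹¹
Since Q (4.72×10⁻¹¹) exceeds Ksp (1.52×10⁻¹²), Tl₂CrO₄ will precipitate.

Yes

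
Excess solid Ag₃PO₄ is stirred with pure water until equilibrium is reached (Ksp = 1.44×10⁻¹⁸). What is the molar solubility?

Ag₃PO₄(s) ⇌ 3 Ag⁺(aq) + PO₄³⁻(aq)
Call the molar solubility s, so that [Ag⁺] = 3s and [PO₄³⁻] = s.
Ksp = [Ag⁺]^3[PO₄³⁻] = (3s)^3 · s = 27s^4
27s^4 = 1.44×10⁻¹⁸  ⇒  s^4 = 5.33×10⁻²⁰
s = (5.33×10⁻²⁰)^(1/4) = 1.52×10⁻⁵ mol L⁻¹

1.52×10⁻⁵ M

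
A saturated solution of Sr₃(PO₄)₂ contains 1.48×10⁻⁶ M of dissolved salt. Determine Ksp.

Ksp = 7.67×10⁻²⁸

Sr₃(PO₄)₂(s) ⇌ 3 Sr²⁺(aq) + 2 PO₄³⁻(aq)
Call the molar solubility s, so that [Sr²⁺] = 3s and [PO₄³⁻] = 2s.
Ksp = [Sr²⁺]^3[PO₄³⁻]^2 = (3s)^3 · (2s)^2 = 108s^5
Ksp = 108 × (1.48×10⁻⁶)^5 = 7.67×10⁻²⁸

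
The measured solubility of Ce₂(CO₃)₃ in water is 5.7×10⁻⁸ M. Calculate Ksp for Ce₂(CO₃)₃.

Ksp = 6.5×10⁻³⁵

Ce₂(CO₃)₃(s) ⇌ 2 Ce³⁺(aq) + 3 CO₃²⁻(aq)
If s mol/L of Ce₂(CO₃)₃ dissolves, [Ce³⁺] = 2s and [CO₃²⁻] = 3s.
Ksp = [Ce³⁺]^2[CO₃²⁻]^3 = (2s)^2 · (3s)^3 = 108s^5
Ksp = 108 × (5.7×10⁻⁸)^5 = 6.5×10⁻³⁵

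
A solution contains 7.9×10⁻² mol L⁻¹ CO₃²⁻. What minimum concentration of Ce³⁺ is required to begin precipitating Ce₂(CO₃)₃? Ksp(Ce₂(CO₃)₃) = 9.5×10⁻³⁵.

4.4×10⁻¹⁶ M

Each salt precipitates once Q = Ksp for that salt.
Ce₂(CO₃)₃(s) ⇌ 2 Ce³⁺(aq) + 3 CO₃²⁻(aq)
Ksp = [Ce³⁺]^2[CO₃²⁻]^3 = [Ce³⁺]^2(7.9×10⁻²)^3
[Ce³⁺]^2 = 9.5×10⁻³⁵ / (7.9×10⁻²)^3 = 1.9×10⁻³¹
[Ce³⁺] = 4.4×10⁻¹⁶ mol L⁻¹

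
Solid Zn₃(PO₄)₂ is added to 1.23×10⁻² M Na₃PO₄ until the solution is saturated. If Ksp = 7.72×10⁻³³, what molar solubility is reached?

1.24×10⁻¹⁰ M

Zn₃(PO₄)₂(s) ⇌ 3 Zn²⁺(aq) + 2 PO₄³⁻(aq)
The solution already contains PO₄³⁻ at 1.23×10⁻² M. Let s be the molar solubility of Zn₃(PO₄)₂.
[PO₄³⁻] ≈ 1.23×10⁻² M (common ion dominates); [Zn²⁺] = 3s.
Ksp = [Zn²⁺]^3[PO₄³⁻]^2 = (3s)^3(1.23×10⁻²)^2
(3s)^3 = 7.72×10⁻³³ / (1.23×10⁻²)^2 = 5.10×10⁻²⁹
s = 1.24×10⁻¹⁰ M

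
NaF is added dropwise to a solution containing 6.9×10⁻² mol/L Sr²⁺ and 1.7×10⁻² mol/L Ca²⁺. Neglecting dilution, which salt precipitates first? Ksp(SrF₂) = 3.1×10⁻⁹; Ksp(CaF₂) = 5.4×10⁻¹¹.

CaF₂

The threshold for precipitation is Q = Ksp.
For SrF₂: [F⁻] = (Ksp/[Sr²⁺])^(1/2) = 2.1×10⁻⁴ mol/L
For CaF₂: [F⁻] = (Ksp/[Ca²⁺])^(1/2) = 5.6×10⁻⁵ mol/L
Since CaF₂ needs less F⁻ to reach saturation, it precipitates first.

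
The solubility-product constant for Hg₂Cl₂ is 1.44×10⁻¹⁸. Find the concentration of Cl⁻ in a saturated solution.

1.42×10⁻⁶ M

Hg₂Cl₂(s) ⇌ Hg₂²⁺(aq) + 2 Cl⁻(aq)
With molar solubility s: [Hg₂²⁺] = s, [Cl⁻] = 2s.
Ksp = [Hg₂²⁺][Cl⁻]^2 = s · (2s)^2 = 4s^3 = 1.44×10⁻¹⁸
s = 7.11×10⁻⁷ mol L⁻¹
[Cl⁻] = 2s = 1.42×10⁻⁶ mol L⁻¹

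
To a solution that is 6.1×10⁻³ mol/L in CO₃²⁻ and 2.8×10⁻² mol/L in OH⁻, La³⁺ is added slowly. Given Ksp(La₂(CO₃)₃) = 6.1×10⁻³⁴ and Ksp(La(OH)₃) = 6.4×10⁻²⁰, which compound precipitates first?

La(OH)₃

Precipitation of each salt begins when its ion product equals Ksp.
For La₂(CO₃)₃: [La³⁺] = (Ksp/[CO₃²⁻]^3)^(1/2) = 5.2×10⁻¹⁴ mol/L
For La(OH)₃: [La³⁺] = (Ksp/[OH⁻]^3) = 2.9×10⁻¹⁵ mol/L
The smaller threshold [La³⁺] is reached first, so La(OH)₃ precipitates first.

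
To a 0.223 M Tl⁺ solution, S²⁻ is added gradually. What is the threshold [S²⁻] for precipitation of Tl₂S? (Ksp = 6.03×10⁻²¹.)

1.21×10⁻¹⁹ M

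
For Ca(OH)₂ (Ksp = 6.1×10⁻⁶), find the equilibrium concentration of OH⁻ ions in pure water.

Ca(OH)₂(s) ⇌ Ca²⁺(aq) + 2 OH⁻(aq)
For each mole of Ca(OH)₂ that dissolves per liter, [Ca²⁺] = s and [OH⁻] = 2s; let s denote this solubility.
Ksp = [Ca²⁺][OH⁻]^2 = s · (2s)^2 = 4s^3 = 6.1×10⁻⁶
s = 1.2×10⁻² mol L⁻¹
[OH⁻] = 2s = 2.3×10⁻² mol L⁻¹

2.3×10⁻² M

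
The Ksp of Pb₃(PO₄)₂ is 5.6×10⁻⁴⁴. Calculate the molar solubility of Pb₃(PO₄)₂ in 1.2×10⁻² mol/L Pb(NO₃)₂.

9.0×10⁻²⁰ M

Pb₃(PO₄)₂(s) ⇌ 3 Pb²⁺(aq) + 2 PO₄³⁻(aq)
The solution already contains Pb²⁺ at 1.2×10⁻² mol/L. Let s be the molar solubility of Pb₃(PO₄)₂.
[Pb²⁺] ≈ 1.2×10⁻² mol/L (common ion dominates); [PO₄³⁻] = 2s.
Ksp = [Pb²⁺]^3[PO₄³⁻]^2 = (1.2×10⁻²)^3(2s)^2
(2s)^2 = 5.6×10⁻⁴⁴ / (1.2×10⁻²)^3 = 3.2×10⁻³⁸
s = 9.0×10⁻²⁰ mol/L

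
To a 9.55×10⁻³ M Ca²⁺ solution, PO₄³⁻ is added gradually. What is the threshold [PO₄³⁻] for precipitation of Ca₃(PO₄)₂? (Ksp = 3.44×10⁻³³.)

Precipitation begins when Q = Ksp.
Ca₃(PO₄)₂(s) ⇌ 3 Ca²⁺(aq) + 2 PO₄³⁻(aq)
Ksp = [Ca²⁺]^3[PO₄³⁻]^2 = [PO₄³⁻]^2(9.55×10⁻³)^3
[PO₄³⁻]^2 = 3.44×10⁻³³ / (9.55×10⁻³)^3 = 3.95×10⁻²⁷
[PO₄³⁻] = 6.28×10⁻¹⁴ M

6.28×10⁻¹⁴ M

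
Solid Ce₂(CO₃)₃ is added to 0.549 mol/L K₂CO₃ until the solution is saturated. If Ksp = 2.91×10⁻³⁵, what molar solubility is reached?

Ce₂(CO₃)₃(s) ⇌ 2 Ce³⁺(aq) + 3 CO₃²⁻(aq)
With CO₃²⁻ already at 0.549 mol/L and s small, take [CO₃²⁻] ≈ 0.549 mol/L and [Ce³⁺] = 2s.
Ksp = [Ce³⁺]^2[CO₃²⁻]^3 = (2s)^2(0.549)^3
(2s)^2 = 2.91×10⁻³⁵ / (0.549)^3 = 1.76×10⁻³⁴
s = 6.63×10⁻¹⁸ mol/L

6.63×10⁻¹⁸ M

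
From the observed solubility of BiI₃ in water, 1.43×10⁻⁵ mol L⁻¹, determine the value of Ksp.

Ksp = 1.13×10⁻¹⁸

BiI₃(s) ⇌ Bi³⁺(aq) + 3 I⁻(aq)
If s mol/L of BiI₃ dissolves, [Bi³⁺] = s and [I⁻] = 3s.
Ksp = [Bi³⁺][I⁻]^3 = s · (3s)^3 = 27s^4
Ksp = 27 × (1.43×10⁻⁵)^4 = 1.13×10⁻¹⁸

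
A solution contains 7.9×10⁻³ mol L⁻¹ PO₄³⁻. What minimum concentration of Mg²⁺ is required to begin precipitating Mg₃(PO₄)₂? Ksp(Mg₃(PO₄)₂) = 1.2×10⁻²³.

5.8×10⁻⁷ M

A salt starts to precipitate once the ion product Q reaches its Ksp.
Mg₃(PO₄)₂(s) ⇌ 3 Mg²⁺(aq) + 2 PO₄³⁻(aq)
Ksp = [Mg²⁺]^3[PO₄³⁻]^2 = [Mg²⁺]^3(7.9×10⁻³)^2
[Mg²⁺]^3 = 1.2×10⁻²³ / (7.9×10⁻³)^2 = 1.9×10⁻¹⁹
[Mg²⁺] = 5.8×10⁻⁷ mol L⁻¹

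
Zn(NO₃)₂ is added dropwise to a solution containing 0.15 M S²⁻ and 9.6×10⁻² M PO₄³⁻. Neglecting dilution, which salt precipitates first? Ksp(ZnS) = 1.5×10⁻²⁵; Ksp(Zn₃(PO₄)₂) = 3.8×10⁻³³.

ZnS

Precipitation begins when Q = Ksp.
For ZnS: [Zn²⁺] = (Ksp/[S²⁻]) = 1.0×10⁻²⁴ M
For Zn₃(PO₄)₂: [Zn²⁺] = (Ksp/[PO₄³⁻]^2)^(1/3) = 7.4×10⁻¹¹ M
The smaller threshold [Zn²⁺] is reached first, so ZnS precipitates first.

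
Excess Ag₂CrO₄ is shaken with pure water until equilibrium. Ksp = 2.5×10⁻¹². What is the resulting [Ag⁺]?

1.7×10⁻⁴ M

Ag₂CrO₄(s) ⇌ 2 Ag⁺(aq) + CrO₄²⁻(aq)
Let s be the molar solubility. Then [Ag⁺] = 2s and [CrO₄²⁻] = s.
Ksp = [Ag⁺]^2[CrO₄²⁻] = (2s)^2 · s = 4s^3 = 2.5×10⁻¹²
s = 8.5×10⁻⁵ mol/L
[Ag⁺] = 2s = 1.7×10⁻⁴ mol/L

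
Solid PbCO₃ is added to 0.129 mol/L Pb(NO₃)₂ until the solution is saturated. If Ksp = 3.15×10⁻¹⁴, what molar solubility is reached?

2.44×10⁻¹³ M

PbCO₃(s) ⇌ Pb²⁺(aq) + CO₃²⁻(aq)
Let s be the solubility of PbCO₃ here. The common ion gives [Pb²⁺] ≈ 0.129 mol/L, and [CO₃²⁻] = s.
Ksp = [Pb²⁺][CO₃²⁻] = (0.129)s
s = 3.15×10⁻¹⁴ / (0.129) = 2.44×10⁻¹³
s = 2.44×10⁻¹³ mol/L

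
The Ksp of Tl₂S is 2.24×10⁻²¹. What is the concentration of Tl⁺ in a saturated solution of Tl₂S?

1.65×10⁻⁷ M

Tl₂S(s) ⇌ 2 Tl⁺(aq) + S²⁻(aq)
With molar solubility s: [Tl⁺] = 2s, [S²⁻] = s.
Ksp = [Tl⁺]^2[S²⁻] = (2s)^2 · s = 4s^3 = 2.24×10⁻²¹
s = 8.24×10⁻⁸ mol L⁻¹
[Tl⁺] = 2s = 1.65×10⁻⁷ mol L⁻¹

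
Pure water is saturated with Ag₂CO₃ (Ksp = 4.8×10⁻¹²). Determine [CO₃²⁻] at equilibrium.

1.1×10⁻⁴ M

Ag₂CO₃(s) ⇌ 2 Ag⁺(aq) + CO₃²⁻(aq)
With molar solubility s: [Ag⁺] = 2s, [CO₃²⁻] = s.
Ksp = [Ag⁺]^2[CO₃²⁻] = (2s)^2 · s = 4s^3 = 4.8×10⁻¹²
s = 1.1×10⁻⁴ mol L⁻¹
[CO₃²⁻] = s = 1.1×10⁻⁴ mol L⁻¹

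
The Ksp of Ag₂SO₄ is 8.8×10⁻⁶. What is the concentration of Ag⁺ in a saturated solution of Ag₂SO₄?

2.6×10⁻² M

Ag₂SO₄(s) ⇌ 2 Ag⁺(aq) + SO₄²⁻(aq)
Let s be the molar solubility. Then [Ag⁺] = 2s and [SO₄²⁻] = s.
Ksp = [Ag⁺]^2[SO₄²⁻] = (2s)^2 · s = 4s^3 = 8.8×10⁻⁶
s = 1.3×10⁻² mol/L
[Ag⁺] = 2s = 2.6×10⁻² mol/L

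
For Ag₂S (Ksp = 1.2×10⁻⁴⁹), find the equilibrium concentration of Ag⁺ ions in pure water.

6.2×10⁻¹⁷ M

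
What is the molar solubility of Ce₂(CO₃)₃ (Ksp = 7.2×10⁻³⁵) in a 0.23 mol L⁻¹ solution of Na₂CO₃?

Ce₂(CO₃)₃(s) ⇌ 2 Ce³⁺(aq) + 3 CO₃²⁻(aq)
The solution already contains CO₃²⁻ at 0.23 mol L⁻¹. Let s be the molar solubility of Ce₂(CO₃)₃.
[CO₃²⁻] ≈ 0.23 mol L⁻¹ (common ion dominates); [Ce³⁺] = 2s.
Ksp = [Ce³⁺]^2[CO₃²⁻]^3 = (2s)^2(0.23)^3
(2s)^2 = 7.2×10⁻³⁵ / (0.23)^3 = 5.9×10⁻³³
s = 3.8×10⁻¹⁷ mol L⁻¹

3.8×10⁻¹⁷ M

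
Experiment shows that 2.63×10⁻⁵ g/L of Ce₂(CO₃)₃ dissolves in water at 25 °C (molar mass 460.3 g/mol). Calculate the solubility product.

Molar solubility s = (2.63×10⁻⁵ g/L) / (460.3 g/mol) = 5.7137×10⁻⁸ mol/L
Ce₂(CO₃)₃(s) ⇌ 2 Ce³⁺(aq) + 3 CO₃²⁻(aq)
Call the molar solubility s, so that [Ce³⁺] = 2s and [CO₃²⁻] = 3s.
Ksp = [Ce³⁺]^2[CO₃²⁻]^3 = (2s)^2 · (3s)^3 = 108s^5
Ksp = 108 × (5.7137×10⁻⁸)^5 = 6.58×10⁻³⁵

Ksp = 6.58×10⁻³⁵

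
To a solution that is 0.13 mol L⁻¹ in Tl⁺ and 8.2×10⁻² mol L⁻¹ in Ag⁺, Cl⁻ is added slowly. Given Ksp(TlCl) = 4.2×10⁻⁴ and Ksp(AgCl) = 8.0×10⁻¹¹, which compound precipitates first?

AgCl

A salt starts to precipitate once the ion product Q reaches its Ksp.
For TlCl: [Cl⁻] = (Ksp/[Tl⁺]) = 3.2×10⁻³ mol L⁻¹
For AgCl: [Cl⁻] = (Ksp/[Ag⁺]) = 9.8×10⁻¹⁰ mol L⁻¹
The smaller threshold [Cl⁻] is reached first, so AgCl precipitates first.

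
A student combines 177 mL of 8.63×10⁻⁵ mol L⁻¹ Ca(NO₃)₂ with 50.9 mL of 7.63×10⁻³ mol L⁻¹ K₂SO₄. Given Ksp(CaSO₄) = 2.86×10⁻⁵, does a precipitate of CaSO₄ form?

No

The combined volume is 227.9 mL.
[Ca²⁺] = (8.63×10⁻⁵)(177)/227.9 = 6.70×10⁻⁵ mol L⁻¹
[SO₄²⁻] = (7.63×10⁻³)(50.9)/227.9 = 1.70×10⁻³ mol L⁻¹
Q = [Ca²⁺][SO₄²⁻] = 1.14×10⁻⁷
Q = 1.14×10⁻⁷ < Ksp = 2.86×10⁻⁵, so the solution is unsaturated and no precipitate forms.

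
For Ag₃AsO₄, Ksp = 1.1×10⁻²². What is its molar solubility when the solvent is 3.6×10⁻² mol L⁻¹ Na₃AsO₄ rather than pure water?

4.8×10⁻⁸ M

Ag₃AsO₄(s) ⇌ 3 Ag⁺(aq) + AsO₄³⁻(aq)
Let s be the solubility of Ag₃AsO₄ here. The common ion gives [AsO₄³⁻] ≈ 3.6×10⁻² mol L⁻¹, and [Ag⁺] = 3s.
Ksp = [Ag⁺]^3[AsO₄³⁻] = (3s)^3(3.6×10⁻²)
(3s)^3 = 1.1×10⁻²² / (3.6×10⁻²) = 3.1×10⁻²¹
s = 4.8×10⁻⁸ mol L⁻¹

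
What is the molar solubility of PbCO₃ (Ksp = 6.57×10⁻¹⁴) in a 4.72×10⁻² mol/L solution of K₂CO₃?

PbCO₃(s) ⇌ Pb²⁺(aq) + CO₃²⁻(aq)
CO₃²⁻ is already present at 4.72×10⁻² mol/L. If s mol/L of PbCO₃ dissolves, [Pb²⁺] = s while [CO₃²⁻] ≈ 4.72×10⁻² mol/L.
Ksp = [Pb²⁺][CO₃²⁻] = s(4.72×10⁻²)
s = 6.57×10⁻¹⁴ / (4.72×10⁻²) = 1.39×10⁻¹²
s = 1.39×10⁻¹² mol/L

1.39×10⁻¹² M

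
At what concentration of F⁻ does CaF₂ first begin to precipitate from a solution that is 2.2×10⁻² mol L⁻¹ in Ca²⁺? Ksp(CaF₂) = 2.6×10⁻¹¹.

3.4×10⁻⁵ M

Precipitation of each salt begins when its ion product equals Ksp.
CaF₂(s) ⇌ Ca²⁺(aq) + 2 F⁻(aq)
Ksp = [Ca²⁺][F⁻]^2 = [F⁻]^2(2.2×10⁻²)
[F⁻]^2 = 2.6×10⁻¹¹ / (2.2×10⁻²) = 1.2×10⁻⁹
[F⁻] = 3.4×10⁻⁵ mol L⁻¹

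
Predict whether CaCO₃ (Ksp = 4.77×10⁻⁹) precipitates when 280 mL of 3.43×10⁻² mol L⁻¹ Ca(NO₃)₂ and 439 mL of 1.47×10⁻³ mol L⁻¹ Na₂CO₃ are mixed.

The combined volume is 719 mL.
[Ca²⁺] = (3.43×10⁻²)(280)/719 = 1.34×10⁻² mol L⁻¹
[CO₃²⁻] = (1.47×10⁻³)(439)/719 = 8.98×10⁻⁴ mol L⁻¹
Q = [Ca²⁺][CO₃²⁻] = 1.20×10⁻⁵
Since Q (1.20×10⁻⁵) exceeds Ksp (4.77×10⁻⁹), CaCO₃ will precipitate.

Yes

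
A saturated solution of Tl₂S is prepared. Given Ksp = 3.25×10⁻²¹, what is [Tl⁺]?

1.87×10⁻⁷ M

Tl₂S(s) ⇌ 2 Tl⁺(aq) + S²⁻(aq)
For each mole of Tl₂S that dissolves per liter, [Tl⁺] = 2s and [S²⁻] = s; let s denote this solubility.
Ksp = [Tl⁺]^2[S²⁻] = (2s)^2 · s = 4s^3 = 3.25×10⁻²¹
s = 9.33×10⁻⁸ mol/L
[Tl⁺] = 2s = 1.87×10⁻⁷ mol/L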